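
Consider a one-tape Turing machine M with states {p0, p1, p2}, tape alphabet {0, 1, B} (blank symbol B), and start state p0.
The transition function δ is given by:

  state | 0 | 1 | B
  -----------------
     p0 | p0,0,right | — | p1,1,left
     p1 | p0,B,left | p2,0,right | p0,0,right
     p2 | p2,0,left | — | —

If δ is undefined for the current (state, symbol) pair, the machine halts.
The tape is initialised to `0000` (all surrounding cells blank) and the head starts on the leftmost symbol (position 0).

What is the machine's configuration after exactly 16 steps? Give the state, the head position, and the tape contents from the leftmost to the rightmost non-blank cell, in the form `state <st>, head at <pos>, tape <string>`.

p0 | BB[0]000B   read 0 → write 0, move right, go to p0
p0 | BB0[0]00B   read 0 → write 0, move right, go to p0
p0 | BB00[0]0B   read 0 → write 0, move right, go to p0
p0 | BB000[0]B   read 0 → write 0, move right, go to p0
p0 | BB0000[B]   read B → write 1, move left, go to p1
p1 | BB000[0]1   read 0 → write B, move left, go to p0
p0 | BB00[0]B1   read 0 → write 0, move right, go to p0
p0 | BB000[B]1   read B → write 1, move left, go to p1
p1 | BB00[0]11   read 0 → write B, move left, go to p0
p0 | BB0[0]B11   read 0 → write 0, move right, go to p0
p0 | BB00[B]11   read B → write 1, move left, go to p1
p1 | BB0[0]111   read 0 → write B, move left, go to p0
p0 | BB[0]B111   read 0 → write 0, move right, go to p0
p0 | BB0[B]111   read B → write 1, move left, go to p1
p1 | BB[0]1111   read 0 → write B, move left, go to p0
p0 | B[B]B1111   read B → write 1, move left, go to p1
p1 | [B]1B1111
After 16 steps: state p1, head at -2, tape 1B1111.

state p1, head at -2, tape 1B1111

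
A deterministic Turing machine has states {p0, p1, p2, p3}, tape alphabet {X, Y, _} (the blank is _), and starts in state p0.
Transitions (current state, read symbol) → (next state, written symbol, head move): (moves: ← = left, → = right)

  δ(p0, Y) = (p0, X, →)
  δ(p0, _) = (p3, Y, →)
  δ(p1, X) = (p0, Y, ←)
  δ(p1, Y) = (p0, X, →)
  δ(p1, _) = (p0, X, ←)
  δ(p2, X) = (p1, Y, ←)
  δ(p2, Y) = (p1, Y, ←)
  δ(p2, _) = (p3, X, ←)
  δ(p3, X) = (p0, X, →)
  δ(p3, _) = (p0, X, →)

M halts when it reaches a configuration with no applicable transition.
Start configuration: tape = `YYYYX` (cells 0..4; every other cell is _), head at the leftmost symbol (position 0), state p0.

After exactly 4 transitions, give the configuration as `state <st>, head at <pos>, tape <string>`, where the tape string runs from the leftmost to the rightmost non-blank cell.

state p0, head at 4, tape XXXXX

state=p0 head=0 tape=[Y]YYYX   (p0,Y)→(p0,X,→)
state=p0 head=1 tape=X[Y]YYX   (p0,Y)→(p0,X,→)
state=p0 head=2 tape=XX[Y]YX   (p0,Y)→(p0,X,→)
state=p0 head=3 tape=XXX[Y]X   (p0,Y)→(p0,X,→)
state=p0 head=4 tape=XXXX[X]
After 4 steps: state p0, head at 4, tape XXXXX.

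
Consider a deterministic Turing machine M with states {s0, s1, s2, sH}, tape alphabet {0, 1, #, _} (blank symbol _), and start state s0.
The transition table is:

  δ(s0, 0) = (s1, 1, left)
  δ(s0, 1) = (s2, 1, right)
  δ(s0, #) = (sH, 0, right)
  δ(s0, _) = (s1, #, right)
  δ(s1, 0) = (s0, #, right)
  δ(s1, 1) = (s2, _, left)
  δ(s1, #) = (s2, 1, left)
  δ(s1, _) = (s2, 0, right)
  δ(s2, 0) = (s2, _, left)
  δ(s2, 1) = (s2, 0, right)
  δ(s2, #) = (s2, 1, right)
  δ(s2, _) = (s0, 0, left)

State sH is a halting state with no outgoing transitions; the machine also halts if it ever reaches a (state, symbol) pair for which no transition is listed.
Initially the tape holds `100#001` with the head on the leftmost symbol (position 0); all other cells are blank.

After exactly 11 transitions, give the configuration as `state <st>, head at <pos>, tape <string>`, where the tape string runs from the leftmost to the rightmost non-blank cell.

state=s0 head=0 tape=___[1]00#001   (s0,1)→(s2,1,right)
state=s2 head=1 tape=___1[0]0#001   (s2,0)→(s2,_,left)
state=s2 head=0 tape=___[1]_0#001   (s2,1)→(s2,0,right)
state=s2 head=1 tape=___0[_]0#001   (s2,_)→(s0,0,left)
state=s0 head=0 tape=___[0]00#001   (s0,0)→(s1,1,left)
state=s1 head=-1 tape=__[_]100#001   (s1,_)→(s2,0,right)
state=s2 head=0 tape=__0[1]00#001   (s2,1)→(s2,0,right)
state=s2 head=1 tape=__00[0]0#001   (s2,0)→(s2,_,left)
state=s2 head=0 tape=__0[0]_0#001   (s2,0)→(s2,_,left)
state=s2 head=-1 tape=__[0]__0#001   (s2,0)→(s2,_,left)
state=s2 head=-2 tape=_[_]___0#001   (s2,_)→(s0,0,left)
state=s0 head=-3 tape=[_]0___0#001
After 11 steps: state s0, head at -3, tape 0___0#001.

state s0, head at -3, tape 0___0#001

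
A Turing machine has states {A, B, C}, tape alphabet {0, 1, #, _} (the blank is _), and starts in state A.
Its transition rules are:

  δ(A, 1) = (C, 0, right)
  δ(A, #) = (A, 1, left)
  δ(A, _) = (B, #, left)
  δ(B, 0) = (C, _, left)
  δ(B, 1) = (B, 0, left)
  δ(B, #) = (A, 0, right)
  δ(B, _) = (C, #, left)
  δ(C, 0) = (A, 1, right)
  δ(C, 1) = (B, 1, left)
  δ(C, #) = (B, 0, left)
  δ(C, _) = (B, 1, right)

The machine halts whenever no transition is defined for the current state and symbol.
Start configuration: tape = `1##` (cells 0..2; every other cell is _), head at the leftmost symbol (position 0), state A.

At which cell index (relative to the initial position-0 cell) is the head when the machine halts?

-3

A | _____[1]##   read 1 → write 0, move right, go to C
C | _____0[#]#   read # → write 0, move left, go to B
B | _____[0]0#   read 0 → write _, move left, go to C
C | ____[_]_0#   read _ → write 1, move right, go to B
B | ____1[_]0#   read _ → write #, move left, go to C
C | ____[1]#0#   read 1 → write 1, move left, go to B
B | ___[_]1#0#   read _ → write #, move left, go to C
C | __[_]#1#0#   read _ → write 1, move right, go to B
B | __1[#]1#0#   read # → write 0, move right, go to A
A | __10[1]#0#   read 1 → write 0, move right, go to C
C | __100[#]0#   read # → write 0, move left, go to B
B | __10[0]00#   read 0 → write _, move left, go to C
C | __1[0]_00#   read 0 → write 1, move right, go to A
A | __11[_]00#   read _ → write #, move left, go to B
B | __1[1]#00#   read 1 → write 0, move left, go to B
B | __[1]0#00#   read 1 → write 0, move left, go to B
B | _[_]00#00#   read _ → write #, move left, go to C
C | [_]#00#00#   read _ → write 1, move right, go to B
B | 1[#]00#00#   read # → write 0, move right, go to A
A | 10[0]0#00#
At halt the head is at cell -3.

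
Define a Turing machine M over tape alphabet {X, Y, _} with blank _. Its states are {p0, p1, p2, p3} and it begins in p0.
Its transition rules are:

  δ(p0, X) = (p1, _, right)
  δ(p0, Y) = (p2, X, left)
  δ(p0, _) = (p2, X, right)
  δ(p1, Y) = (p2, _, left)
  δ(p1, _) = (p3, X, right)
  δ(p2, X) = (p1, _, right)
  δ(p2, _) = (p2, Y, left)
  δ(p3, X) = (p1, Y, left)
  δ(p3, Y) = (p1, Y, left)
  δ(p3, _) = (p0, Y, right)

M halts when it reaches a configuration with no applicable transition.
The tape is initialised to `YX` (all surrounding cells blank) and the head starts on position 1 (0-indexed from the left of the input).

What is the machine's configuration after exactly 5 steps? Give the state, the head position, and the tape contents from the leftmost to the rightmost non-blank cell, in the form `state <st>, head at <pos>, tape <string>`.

state p2, head at 4, tape Y_XYXY

state=p0 head=1 tape=Y[X]____   (p0,X)→(p1,_,right)
state=p1 head=2 tape=Y_[_]___   (p1,_)→(p3,X,right)
state=p3 head=3 tape=Y_X[_]__   (p3,_)→(p0,Y,right)
state=p0 head=4 tape=Y_XY[_]_   (p0,_)→(p2,X,right)
state=p2 head=5 tape=Y_XYX[_]   (p2,_)→(p2,Y,left)
state=p2 head=4 tape=Y_XY[X]Y
After 5 steps: state p2, head at 4, tape Y_XYXY.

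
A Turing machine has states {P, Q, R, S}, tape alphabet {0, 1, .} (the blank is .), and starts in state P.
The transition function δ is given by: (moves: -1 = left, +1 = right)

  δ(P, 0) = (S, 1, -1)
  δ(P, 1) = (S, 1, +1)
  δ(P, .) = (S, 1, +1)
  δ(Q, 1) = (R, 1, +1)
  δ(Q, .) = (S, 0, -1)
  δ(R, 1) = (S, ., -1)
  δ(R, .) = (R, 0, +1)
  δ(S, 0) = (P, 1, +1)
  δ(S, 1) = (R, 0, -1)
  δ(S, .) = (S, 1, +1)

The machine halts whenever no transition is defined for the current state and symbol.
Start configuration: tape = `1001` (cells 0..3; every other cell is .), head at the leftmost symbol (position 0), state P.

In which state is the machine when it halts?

P | ..[1]001   read 1 → write 1, move +1, go to S
S | ..1[0]01   read 0 → write 1, move +1, go to P
P | ..11[0]1   read 0 → write 1, move -1, go to S
S | ..1[1]11   read 1 → write 0, move -1, go to R
R | ..[1]011   read 1 → write ., move -1, go to S
S | .[.].011   read . → write 1, move +1, go to S
S | .1[.]011   read . → write 1, move +1, go to S
S | .11[0]11   read 0 → write 1, move +1, go to P
P | .111[1]1   read 1 → write 1, move +1, go to S
S | .1111[1]   read 1 → write 0, move -1, go to R
R | .111[1]0   read 1 → write ., move -1, go to S
S | .11[1].0   read 1 → write 0, move -1, go to R
R | .1[1]0.0   read 1 → write ., move -1, go to S
S | .[1].0.0   read 1 → write 0, move -1, go to R
R | [.]0.0.0   read . → write 0, move +1, go to R
R | 0[0].0.0
No transition is defined for (R, 0); M halts in state R.

R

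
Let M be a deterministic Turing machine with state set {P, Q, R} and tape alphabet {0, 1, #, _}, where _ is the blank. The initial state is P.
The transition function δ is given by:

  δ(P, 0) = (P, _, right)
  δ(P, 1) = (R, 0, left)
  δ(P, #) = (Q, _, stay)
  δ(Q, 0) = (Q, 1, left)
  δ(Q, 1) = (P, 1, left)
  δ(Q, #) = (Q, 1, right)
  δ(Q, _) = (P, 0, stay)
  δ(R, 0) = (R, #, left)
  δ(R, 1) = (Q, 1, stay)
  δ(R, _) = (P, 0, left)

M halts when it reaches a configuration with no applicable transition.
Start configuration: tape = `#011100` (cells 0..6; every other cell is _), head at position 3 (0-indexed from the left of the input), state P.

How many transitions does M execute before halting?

14

state=P head=3 tape=#01[1]100   (P,1)→(R,0,left)
state=R head=2 tape=#0[1]0100   (R,1)→(Q,1,stay)
state=Q head=2 tape=#0[1]0100   (Q,1)→(P,1,left)
state=P head=1 tape=#[0]10100   (P,0)→(P,_,right)
state=P head=2 tape=#_[1]0100   (P,1)→(R,0,left)
state=R head=1 tape=#[_]00100   (R,_)→(P,0,left)
state=P head=0 tape=[#]000100   (P,#)→(Q,_,stay)
state=Q head=0 tape=[_]000100   (Q,_)→(P,0,stay)
state=P head=0 tape=[0]000100   (P,0)→(P,_,right)
state=P head=1 tape=_[0]00100   (P,0)→(P,_,right)
state=P head=2 tape=__[0]0100   (P,0)→(P,_,right)
state=P head=3 tape=___[0]100   (P,0)→(P,_,right)
state=P head=4 tape=____[1]00   (P,1)→(R,0,left)
state=R head=3 tape=___[_]000   (R,_)→(P,0,left)
state=P head=2 tape=__[_]0000
M halts after 14 transitions.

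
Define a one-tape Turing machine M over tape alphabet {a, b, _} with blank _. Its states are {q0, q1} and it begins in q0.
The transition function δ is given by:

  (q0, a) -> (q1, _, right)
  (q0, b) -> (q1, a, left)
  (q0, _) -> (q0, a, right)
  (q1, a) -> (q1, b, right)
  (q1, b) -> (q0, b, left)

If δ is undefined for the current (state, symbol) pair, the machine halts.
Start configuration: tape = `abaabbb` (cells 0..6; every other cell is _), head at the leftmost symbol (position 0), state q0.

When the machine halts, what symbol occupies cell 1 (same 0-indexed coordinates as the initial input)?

a

q0 | __[a]baabbb   read a → write _, move right, go to q1
q1 | ___[b]aabbb   read b → write b, move left, go to q0
q0 | __[_]baabbb   read _ → write a, move right, go to q0
q0 | __a[b]aabbb   read b → write a, move left, go to q1
q1 | __[a]aaabbb   read a → write b, move right, go to q1
q1 | __b[a]aabbb   read a → write b, move right, go to q1
q1 | __bb[a]abbb   read a → write b, move right, go to q1
q1 | __bbb[a]bbb   read a → write b, move right, go to q1
q1 | __bbbb[b]bb   read b → write b, move left, go to q0
q0 | __bbb[b]bbb   read b → write a, move left, go to q1
q1 | __bb[b]abbb   read b → write b, move left, go to q0
q0 | __b[b]babbb   read b → write a, move left, go to q1
q1 | __[b]ababbb   read b → write b, move left, go to q0
q0 | _[_]bababbb   read _ → write a, move right, go to q0
q0 | _a[b]ababbb   read b → write a, move left, go to q1
q1 | _[a]aababbb   read a → write b, move right, go to q1
q1 | _b[a]ababbb   read a → write b, move right, go to q1
q1 | _bb[a]babbb   read a → write b, move right, go to q1
q1 | _bbb[b]abbb   read b → write b, move left, go to q0
q0 | _bb[b]babbb   read b → write a, move left, go to q1
q1 | _b[b]ababbb   read b → write b, move left, go to q0
q0 | _[b]bababbb   read b → write a, move left, go to q1
q1 | [_]abababbb
Cell 1 holds a when M halts.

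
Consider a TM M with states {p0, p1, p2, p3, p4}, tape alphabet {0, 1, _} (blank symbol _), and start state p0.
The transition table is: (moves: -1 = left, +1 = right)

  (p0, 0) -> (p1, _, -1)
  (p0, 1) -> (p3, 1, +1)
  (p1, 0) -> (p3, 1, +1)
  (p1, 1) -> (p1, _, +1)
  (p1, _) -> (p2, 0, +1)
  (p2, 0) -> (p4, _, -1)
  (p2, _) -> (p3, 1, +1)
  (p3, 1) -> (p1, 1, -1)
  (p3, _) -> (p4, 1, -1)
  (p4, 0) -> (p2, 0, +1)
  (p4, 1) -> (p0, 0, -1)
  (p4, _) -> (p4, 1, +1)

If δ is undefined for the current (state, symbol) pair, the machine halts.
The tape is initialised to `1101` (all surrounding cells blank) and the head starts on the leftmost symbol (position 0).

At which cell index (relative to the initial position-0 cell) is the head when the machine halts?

5

state=p0 head=0 tape=[1]101___   (p0,1)→(p3,1,+1)
state=p3 head=1 tape=1[1]01___   (p3,1)→(p1,1,-1)
state=p1 head=0 tape=[1]101___   (p1,1)→(p1,_,+1)
state=p1 head=1 tape=_[1]01___   (p1,1)→(p1,_,+1)
state=p1 head=2 tape=__[0]1___   (p1,0)→(p3,1,+1)
state=p3 head=3 tape=__1[1]___   (p3,1)→(p1,1,-1)
state=p1 head=2 tape=__[1]1___   (p1,1)→(p1,_,+1)
state=p1 head=3 tape=___[1]___   (p1,1)→(p1,_,+1)
state=p1 head=4 tape=____[_]__   (p1,_)→(p2,0,+1)
state=p2 head=5 tape=____0[_]_   (p2,_)→(p3,1,+1)
state=p3 head=6 tape=____01[_]   (p3,_)→(p4,1,-1)
state=p4 head=5 tape=____0[1]1   (p4,1)→(p0,0,-1)
state=p0 head=4 tape=____[0]01   (p0,0)→(p1,_,-1)
state=p1 head=3 tape=___[_]_01   (p1,_)→(p2,0,+1)
state=p2 head=4 tape=___0[_]01   (p2,_)→(p3,1,+1)
state=p3 head=5 tape=___01[0]1
At halt the head is at cell 5.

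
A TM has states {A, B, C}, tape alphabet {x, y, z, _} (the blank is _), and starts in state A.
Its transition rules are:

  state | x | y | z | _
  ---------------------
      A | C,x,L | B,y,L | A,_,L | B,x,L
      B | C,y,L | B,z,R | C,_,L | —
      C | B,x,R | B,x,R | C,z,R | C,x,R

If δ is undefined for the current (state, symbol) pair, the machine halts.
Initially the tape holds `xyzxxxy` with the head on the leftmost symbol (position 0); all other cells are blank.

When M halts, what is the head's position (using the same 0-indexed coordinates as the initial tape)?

7

state=A head=0 tape=_[x]yzxxxy_   (A,x)→(C,x,L)
state=C head=-1 tape=[_]xyzxxxy_   (C,_)→(C,x,R)
state=C head=0 tape=x[x]yzxxxy_   (C,x)→(B,x,R)
state=B head=1 tape=xx[y]zxxxy_   (B,y)→(B,z,R)
state=B head=2 tape=xxz[z]xxxy_   (B,z)→(C,_,L)
state=C head=1 tape=xx[z]_xxxy_   (C,z)→(C,z,R)
state=C head=2 tape=xxz[_]xxxy_   (C,_)→(C,x,R)
state=C head=3 tape=xxzx[x]xxy_   (C,x)→(B,x,R)
state=B head=4 tape=xxzxx[x]xy_   (B,x)→(C,y,L)
state=C head=3 tape=xxzx[x]yxy_   (C,x)→(B,x,R)
state=B head=4 tape=xxzxx[y]xy_   (B,y)→(B,z,R)
state=B head=5 tape=xxzxxz[x]y_   (B,x)→(C,y,L)
state=C head=4 tape=xxzxx[z]yy_   (C,z)→(C,z,R)
state=C head=5 tape=xxzxxz[y]y_   (C,y)→(B,x,R)
state=B head=6 tape=xxzxxzx[y]_   (B,y)→(B,z,R)
state=B head=7 tape=xxzxxzxz[_]
At halt the head is at cell 7.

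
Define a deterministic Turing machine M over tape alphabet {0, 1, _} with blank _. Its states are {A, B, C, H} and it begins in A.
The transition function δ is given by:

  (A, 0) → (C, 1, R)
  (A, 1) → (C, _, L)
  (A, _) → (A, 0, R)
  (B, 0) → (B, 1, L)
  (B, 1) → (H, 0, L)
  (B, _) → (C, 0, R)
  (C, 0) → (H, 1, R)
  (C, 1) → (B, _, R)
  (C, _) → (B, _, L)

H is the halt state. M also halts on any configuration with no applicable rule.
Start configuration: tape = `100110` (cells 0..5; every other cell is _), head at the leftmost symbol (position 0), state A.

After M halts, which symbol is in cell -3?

A | ___[1]00110   read 1 → write _, move L, go to C
C | __[_]_00110   read _ → write _, move L, go to B
B | _[_]__00110   read _ → write 0, move R, go to C
C | _0[_]_00110   read _ → write _, move L, go to B
B | _[0]__00110   read 0 → write 1, move L, go to B
B | [_]1__00110   read _ → write 0, move R, go to C
C | 0[1]__00110   read 1 → write _, move R, go to B
B | 0_[_]_00110   read _ → write 0, move R, go to C
C | 0_0[_]00110   read _ → write _, move L, go to B
B | 0_[0]_00110   read 0 → write 1, move L, go to B
B | 0[_]1_00110   read _ → write 0, move R, go to C
C | 00[1]_00110   read 1 → write _, move R, go to B
B | 00_[_]00110   read _ → write 0, move R, go to C
C | 00_0[0]0110   read 0 → write 1, move R, go to H
H | 00_01[0]110
Cell -3 holds 0 when M halts.

0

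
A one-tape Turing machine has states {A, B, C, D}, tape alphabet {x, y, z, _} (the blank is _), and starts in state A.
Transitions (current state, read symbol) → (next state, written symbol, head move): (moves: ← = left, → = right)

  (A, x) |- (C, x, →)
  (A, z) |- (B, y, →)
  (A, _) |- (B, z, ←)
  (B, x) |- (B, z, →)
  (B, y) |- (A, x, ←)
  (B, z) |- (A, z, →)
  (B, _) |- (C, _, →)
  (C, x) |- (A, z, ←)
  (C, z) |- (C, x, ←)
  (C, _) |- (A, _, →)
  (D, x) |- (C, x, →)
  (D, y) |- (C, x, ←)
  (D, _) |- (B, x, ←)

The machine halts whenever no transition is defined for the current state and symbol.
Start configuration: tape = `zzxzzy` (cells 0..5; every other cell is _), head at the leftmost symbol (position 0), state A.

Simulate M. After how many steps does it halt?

state=A head=0 tape=[z]zxzzy   (A,z)→(B,y,→)
state=B head=1 tape=y[z]xzzy   (B,z)→(A,z,→)
state=A head=2 tape=yz[x]zzy   (A,x)→(C,x,→)
state=C head=3 tape=yzx[z]zy   (C,z)→(C,x,←)
state=C head=2 tape=yz[x]xzy   (C,x)→(A,z,←)
state=A head=1 tape=y[z]zxzy   (A,z)→(B,y,→)
state=B head=2 tape=yy[z]xzy   (B,z)→(A,z,→)
state=A head=3 tape=yyz[x]zy   (A,x)→(C,x,→)
state=C head=4 tape=yyzx[z]y   (C,z)→(C,x,←)
state=C head=3 tape=yyz[x]xy   (C,x)→(A,z,←)
state=A head=2 tape=yy[z]zxy   (A,z)→(B,y,→)
state=B head=3 tape=yyy[z]xy   (B,z)→(A,z,→)
state=A head=4 tape=yyyz[x]y   (A,x)→(C,x,→)
state=C head=5 tape=yyyzx[y]
M halts after 13 transitions.

13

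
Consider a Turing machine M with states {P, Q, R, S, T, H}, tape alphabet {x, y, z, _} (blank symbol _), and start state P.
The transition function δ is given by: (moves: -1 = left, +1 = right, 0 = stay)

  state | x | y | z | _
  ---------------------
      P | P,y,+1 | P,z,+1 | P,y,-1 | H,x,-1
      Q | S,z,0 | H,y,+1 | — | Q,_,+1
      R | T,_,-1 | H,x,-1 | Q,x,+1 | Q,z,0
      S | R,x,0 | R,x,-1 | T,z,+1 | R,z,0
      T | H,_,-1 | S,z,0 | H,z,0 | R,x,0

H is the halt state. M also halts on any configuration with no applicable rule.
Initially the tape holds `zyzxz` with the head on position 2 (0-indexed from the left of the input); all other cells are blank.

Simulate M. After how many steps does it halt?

8

P | zy[z]xz_   read z → write y, move -1, go to P
P | z[y]yxz_   read y → write z, move +1, go to P
P | zz[y]xz_   read y → write z, move +1, go to P
P | zzz[x]z_   read x → write y, move +1, go to P
P | zzzy[z]_   read z → write y, move -1, go to P
P | zzz[y]y_   read y → write z, move +1, go to P
P | zzzz[y]_   read y → write z, move +1, go to P
P | zzzzz[_]   read _ → write x, move -1, go to H
H | zzzz[z]x
M halts after 8 transitions.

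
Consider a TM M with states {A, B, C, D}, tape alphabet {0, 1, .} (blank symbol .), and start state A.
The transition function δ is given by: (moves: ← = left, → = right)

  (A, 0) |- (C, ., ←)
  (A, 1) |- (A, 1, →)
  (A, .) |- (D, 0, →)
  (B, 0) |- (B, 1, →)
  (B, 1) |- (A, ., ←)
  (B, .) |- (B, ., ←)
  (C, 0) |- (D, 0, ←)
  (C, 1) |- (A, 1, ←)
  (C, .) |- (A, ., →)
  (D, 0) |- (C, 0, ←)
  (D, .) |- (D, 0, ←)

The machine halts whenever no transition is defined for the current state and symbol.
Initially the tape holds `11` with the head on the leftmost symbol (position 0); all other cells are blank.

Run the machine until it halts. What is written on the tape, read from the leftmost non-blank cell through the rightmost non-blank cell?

1100

A | [1]1..   read 1 → write 1, move →, go to A
A | 1[1]..   read 1 → write 1, move →, go to A
A | 11[.].   read . → write 0, move →, go to D
D | 110[.]   read . → write 0, move ←, go to D
D | 11[0]0   read 0 → write 0, move ←, go to C
C | 1[1]00   read 1 → write 1, move ←, go to A
A | [1]100   read 1 → write 1, move →, go to A
A | 1[1]00   read 1 → write 1, move →, go to A
A | 11[0]0   read 0 → write ., move ←, go to C
C | 1[1].0   read 1 → write 1, move ←, go to A
A | [1]1.0   read 1 → write 1, move →, go to A
A | 1[1].0   read 1 → write 1, move →, go to A
A | 11[.]0   read . → write 0, move →, go to D
D | 110[0]   read 0 → write 0, move ←, go to C
C | 11[0]0   read 0 → write 0, move ←, go to D
D | 1[1]00
The non-blank tape span at halt is 1100.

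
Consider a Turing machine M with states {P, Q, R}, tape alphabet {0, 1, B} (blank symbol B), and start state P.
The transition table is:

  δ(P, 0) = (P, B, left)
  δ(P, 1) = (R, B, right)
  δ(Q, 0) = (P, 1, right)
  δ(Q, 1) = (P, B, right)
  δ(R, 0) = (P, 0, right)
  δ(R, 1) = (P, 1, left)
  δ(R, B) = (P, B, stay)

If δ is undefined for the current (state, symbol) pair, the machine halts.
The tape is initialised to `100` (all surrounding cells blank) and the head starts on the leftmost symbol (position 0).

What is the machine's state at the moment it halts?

state=P head=0 tape=[1]00   (P,1)→(R,B,right)
state=R head=1 tape=B[0]0   (R,0)→(P,0,right)
state=P head=2 tape=B0[0]   (P,0)→(P,B,left)
state=P head=1 tape=B[0]B   (P,0)→(P,B,left)
state=P head=0 tape=[B]BB
No transition is defined for (P, B); M halts in state P.

P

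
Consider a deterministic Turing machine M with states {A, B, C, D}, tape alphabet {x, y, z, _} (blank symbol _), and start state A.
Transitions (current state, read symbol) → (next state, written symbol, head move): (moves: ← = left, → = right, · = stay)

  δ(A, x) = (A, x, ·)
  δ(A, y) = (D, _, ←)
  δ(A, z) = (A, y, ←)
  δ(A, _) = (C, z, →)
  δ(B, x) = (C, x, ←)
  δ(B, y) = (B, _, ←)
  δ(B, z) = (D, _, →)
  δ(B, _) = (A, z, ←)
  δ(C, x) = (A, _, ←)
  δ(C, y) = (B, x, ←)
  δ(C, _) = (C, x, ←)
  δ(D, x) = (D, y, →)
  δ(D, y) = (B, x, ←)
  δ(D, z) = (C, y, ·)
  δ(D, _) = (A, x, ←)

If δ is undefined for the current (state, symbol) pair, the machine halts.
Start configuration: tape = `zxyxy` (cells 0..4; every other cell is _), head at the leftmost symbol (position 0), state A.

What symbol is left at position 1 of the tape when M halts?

A | __[z]xyxy   read z → write y, move ←, go to A
A | _[_]yxyxy   read _ → write z, move →, go to C
C | _z[y]xyxy   read y → write x, move ←, go to B
B | _[z]xxyxy   read z → write _, move →, go to D
D | __[x]xyxy   read x → write y, move →, go to D
D | __y[x]yxy   read x → write y, move →, go to D
D | __yy[y]xy   read y → write x, move ←, go to B
B | __y[y]xxy   read y → write _, move ←, go to B
B | __[y]_xxy   read y → write _, move ←, go to B
B | _[_]__xxy   read _ → write z, move ←, go to A
A | [_]z__xxy   read _ → write z, move →, go to C
C | z[z]__xxy
Cell 1 holds _ when M halts.

_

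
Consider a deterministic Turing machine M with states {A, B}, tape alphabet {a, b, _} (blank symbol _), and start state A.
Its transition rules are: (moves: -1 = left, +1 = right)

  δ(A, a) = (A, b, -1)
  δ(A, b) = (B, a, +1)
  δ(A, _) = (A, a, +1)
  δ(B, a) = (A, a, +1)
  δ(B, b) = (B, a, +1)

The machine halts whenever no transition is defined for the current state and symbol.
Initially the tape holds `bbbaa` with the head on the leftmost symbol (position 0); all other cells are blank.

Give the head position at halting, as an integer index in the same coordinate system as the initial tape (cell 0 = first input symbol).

5

A | _[b]bbaa_   read b → write a, move +1, go to B
B | _a[b]baa_   read b → write a, move +1, go to B
B | _aa[b]aa_   read b → write a, move +1, go to B
B | _aaa[a]a_   read a → write a, move +1, go to A
A | _aaaa[a]_   read a → write b, move -1, go to A
A | _aaa[a]b_   read a → write b, move -1, go to A
A | _aa[a]bb_   read a → write b, move -1, go to A
A | _a[a]bbb_   read a → write b, move -1, go to A
A | _[a]bbbb_   read a → write b, move -1, go to A
A | [_]bbbbb_   read _ → write a, move +1, go to A
A | a[b]bbbb_   read b → write a, move +1, go to B
B | aa[b]bbb_   read b → write a, move +1, go to B
B | aaa[b]bb_   read b → write a, move +1, go to B
B | aaaa[b]b_   read b → write a, move +1, go to B
B | aaaaa[b]_   read b → write a, move +1, go to B
B | aaaaaa[_]
At halt the head is at cell 5.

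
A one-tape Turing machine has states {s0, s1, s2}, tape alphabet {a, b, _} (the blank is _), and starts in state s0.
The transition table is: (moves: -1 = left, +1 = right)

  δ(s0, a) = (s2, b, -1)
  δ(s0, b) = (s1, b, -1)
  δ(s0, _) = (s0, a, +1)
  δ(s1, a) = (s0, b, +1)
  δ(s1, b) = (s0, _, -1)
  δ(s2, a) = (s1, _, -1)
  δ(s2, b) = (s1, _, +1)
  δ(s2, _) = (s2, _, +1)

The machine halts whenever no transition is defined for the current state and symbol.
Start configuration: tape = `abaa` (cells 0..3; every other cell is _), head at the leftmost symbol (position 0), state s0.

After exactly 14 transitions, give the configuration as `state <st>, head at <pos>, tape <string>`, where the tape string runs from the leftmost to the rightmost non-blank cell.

state s0, head at 0, tape b_ba

s0 | _[a]baa   read a → write b, move -1, go to s2
s2 | [_]bbaa   read _ → write _, move +1, go to s2
s2 | _[b]baa   read b → write _, move +1, go to s1
s1 | __[b]aa   read b → write _, move -1, go to s0
s0 | _[_]_aa   read _ → write a, move +1, go to s0
s0 | _a[_]aa   read _ → write a, move +1, go to s0
s0 | _aa[a]a   read a → write b, move -1, go to s2
s2 | _a[a]ba   read a → write _, move -1, go to s1
s1 | _[a]_ba   read a → write b, move +1, go to s0
s0 | _b[_]ba   read _ → write a, move +1, go to s0
s0 | _ba[b]a   read b → write b, move -1, go to s1
s1 | _b[a]ba   read a → write b, move +1, go to s0
s0 | _bb[b]a   read b → write b, move -1, go to s1
s1 | _b[b]ba   read b → write _, move -1, go to s0
s0 | _[b]_ba
After 14 steps: state s0, head at 0, tape b_ba.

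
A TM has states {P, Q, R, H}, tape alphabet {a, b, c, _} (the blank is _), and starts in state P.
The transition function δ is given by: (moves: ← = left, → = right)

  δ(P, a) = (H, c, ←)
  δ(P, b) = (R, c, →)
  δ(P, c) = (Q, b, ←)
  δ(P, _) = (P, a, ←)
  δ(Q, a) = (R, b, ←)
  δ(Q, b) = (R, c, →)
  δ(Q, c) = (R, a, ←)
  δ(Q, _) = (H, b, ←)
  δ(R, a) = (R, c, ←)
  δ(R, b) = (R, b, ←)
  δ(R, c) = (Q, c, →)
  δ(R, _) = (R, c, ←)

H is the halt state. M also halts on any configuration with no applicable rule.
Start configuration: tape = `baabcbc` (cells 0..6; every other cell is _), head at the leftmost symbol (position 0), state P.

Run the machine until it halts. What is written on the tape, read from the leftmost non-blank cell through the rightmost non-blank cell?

cccccccb

P | [b]aabcbc_   read b → write c, move →, go to R
R | c[a]abcbc_   read a → write c, move ←, go to R
R | [c]cabcbc_   read c → write c, move →, go to Q
Q | c[c]abcbc_   read c → write a, move ←, go to R
R | [c]aabcbc_   read c → write c, move →, go to Q
Q | c[a]abcbc_   read a → write b, move ←, go to R
R | [c]babcbc_   read c → write c, move →, go to Q
Q | c[b]abcbc_   read b → write c, move →, go to R
R | cc[a]bcbc_   read a → write c, move ←, go to R
R | c[c]cbcbc_   read c → write c, move →, go to Q
Q | cc[c]bcbc_   read c → write a, move ←, go to R
R | c[c]abcbc_   read c → write c, move →, go to Q
Q | cc[a]bcbc_   read a → write b, move ←, go to R
R | c[c]bbcbc_   read c → write c, move →, go to Q
Q | cc[b]bcbc_   read b → write c, move →, go to R
R | ccc[b]cbc_   read b → write b, move ←, go to R
R | cc[c]bcbc_   read c → write c, move →, go to Q
Q | ccc[b]cbc_   read b → write c, move →, go to R
R | cccc[c]bc_   read c → write c, move →, go to Q
Q | ccccc[b]c_   read b → write c, move →, go to R
R | cccccc[c]_   read c → write c, move →, go to Q
Q | ccccccc[_]   read _ → write b, move ←, go to H
H | cccccc[c]b
The non-blank tape span at halt is cccccccb.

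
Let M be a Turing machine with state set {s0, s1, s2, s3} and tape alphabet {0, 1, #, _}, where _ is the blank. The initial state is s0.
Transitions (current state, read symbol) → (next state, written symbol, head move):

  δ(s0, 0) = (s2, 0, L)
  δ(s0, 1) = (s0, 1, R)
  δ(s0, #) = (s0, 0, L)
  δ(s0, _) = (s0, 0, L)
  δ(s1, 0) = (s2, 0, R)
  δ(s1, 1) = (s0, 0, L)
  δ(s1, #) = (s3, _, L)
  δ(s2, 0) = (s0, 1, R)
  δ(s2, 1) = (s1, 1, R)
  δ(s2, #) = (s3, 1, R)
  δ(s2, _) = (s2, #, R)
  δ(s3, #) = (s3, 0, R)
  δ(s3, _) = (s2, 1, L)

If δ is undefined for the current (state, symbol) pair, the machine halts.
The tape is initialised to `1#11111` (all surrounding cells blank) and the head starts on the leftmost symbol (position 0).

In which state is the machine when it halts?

s0 | [1]#11111_   read 1 → write 1, move R, go to s0
s0 | 1[#]11111_   read # → write 0, move L, go to s0
s0 | [1]011111_   read 1 → write 1, move R, go to s0
s0 | 1[0]11111_   read 0 → write 0, move L, go to s2
s2 | [1]011111_   read 1 → write 1, move R, go to s1
s1 | 1[0]11111_   read 0 → write 0, move R, go to s2
s2 | 10[1]1111_   read 1 → write 1, move R, go to s1
s1 | 101[1]111_   read 1 → write 0, move L, go to s0
s0 | 10[1]0111_   read 1 → write 1, move R, go to s0
s0 | 101[0]111_   read 0 → write 0, move L, go to s2
s2 | 10[1]0111_   read 1 → write 1, move R, go to s1
s1 | 101[0]111_   read 0 → write 0, move R, go to s2
s2 | 1010[1]11_   read 1 → write 1, move R, go to s1
s1 | 10101[1]1_   read 1 → write 0, move L, go to s0
s0 | 1010[1]01_   read 1 → write 1, move R, go to s0
s0 | 10101[0]1_   read 0 → write 0, move L, go to s2
s2 | 1010[1]01_   read 1 → write 1, move R, go to s1
s1 | 10101[0]1_   read 0 → write 0, move R, go to s2
s2 | 101010[1]_   read 1 → write 1, move R, go to s1
s1 | 1010101[_]
No transition is defined for (s1, _); M halts in state s1.

s1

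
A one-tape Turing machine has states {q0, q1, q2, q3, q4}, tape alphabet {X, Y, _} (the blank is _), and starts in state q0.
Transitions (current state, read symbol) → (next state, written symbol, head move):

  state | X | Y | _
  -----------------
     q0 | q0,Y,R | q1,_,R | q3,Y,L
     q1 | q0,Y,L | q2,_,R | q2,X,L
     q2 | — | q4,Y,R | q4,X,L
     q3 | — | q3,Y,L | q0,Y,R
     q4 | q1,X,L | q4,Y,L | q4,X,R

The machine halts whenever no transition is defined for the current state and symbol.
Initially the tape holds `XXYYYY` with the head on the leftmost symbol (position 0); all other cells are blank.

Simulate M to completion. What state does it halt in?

q0 | [X]XYYYY   read X → write Y, move R, go to q0
q0 | Y[X]YYYY   read X → write Y, move R, go to q0
q0 | YY[Y]YYY   read Y → write _, move R, go to q1
q1 | YY_[Y]YY   read Y → write _, move R, go to q2
q2 | YY__[Y]Y   read Y → write Y, move R, go to q4
q4 | YY__Y[Y]   read Y → write Y, move L, go to q4
q4 | YY__[Y]Y   read Y → write Y, move L, go to q4
q4 | YY_[_]YY   read _ → write X, move R, go to q4
q4 | YY_X[Y]Y   read Y → write Y, move L, go to q4
q4 | YY_[X]YY   read X → write X, move L, go to q1
q1 | YY[_]XYY   read _ → write X, move L, go to q2
q2 | Y[Y]XXYY   read Y → write Y, move R, go to q4
q4 | YY[X]XYY   read X → write X, move L, go to q1
q1 | Y[Y]XXYY   read Y → write _, move R, go to q2
q2 | Y_[X]XYY
No transition is defined for (q2, X); M halts in state q2.

q2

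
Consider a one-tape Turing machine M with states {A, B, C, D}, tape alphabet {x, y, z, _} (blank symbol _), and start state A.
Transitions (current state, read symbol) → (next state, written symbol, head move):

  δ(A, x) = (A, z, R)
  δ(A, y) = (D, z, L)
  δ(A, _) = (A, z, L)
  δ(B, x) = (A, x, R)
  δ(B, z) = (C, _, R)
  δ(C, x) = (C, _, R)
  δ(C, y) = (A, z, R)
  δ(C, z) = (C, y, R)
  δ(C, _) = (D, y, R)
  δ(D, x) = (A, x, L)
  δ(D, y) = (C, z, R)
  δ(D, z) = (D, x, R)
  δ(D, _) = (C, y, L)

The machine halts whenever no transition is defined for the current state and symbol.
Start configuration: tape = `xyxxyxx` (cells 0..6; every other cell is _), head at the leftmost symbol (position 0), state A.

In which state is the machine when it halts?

A | [x]yxxyxx_   read x → write z, move R, go to A
A | z[y]xxyxx_   read y → write z, move L, go to D
D | [z]zxxyxx_   read z → write x, move R, go to D
D | x[z]xxyxx_   read z → write x, move R, go to D
D | xx[x]xyxx_   read x → write x, move L, go to A
A | x[x]xxyxx_   read x → write z, move R, go to A
A | xz[x]xyxx_   read x → write z, move R, go to A
A | xzz[x]yxx_   read x → write z, move R, go to A
A | xzzz[y]xx_   read y → write z, move L, go to D
D | xzz[z]zxx_   read z → write x, move R, go to D
D | xzzx[z]xx_   read z → write x, move R, go to D
D | xzzxx[x]x_   read x → write x, move L, go to A
A | xzzx[x]xx_   read x → write z, move R, go to A
A | xzzxz[x]x_   read x → write z, move R, go to A
A | xzzxzz[x]_   read x → write z, move R, go to A
A | xzzxzzz[_]   read _ → write z, move L, go to A
A | xzzxzz[z]z
No transition is defined for (A, z); M halts in state A.

A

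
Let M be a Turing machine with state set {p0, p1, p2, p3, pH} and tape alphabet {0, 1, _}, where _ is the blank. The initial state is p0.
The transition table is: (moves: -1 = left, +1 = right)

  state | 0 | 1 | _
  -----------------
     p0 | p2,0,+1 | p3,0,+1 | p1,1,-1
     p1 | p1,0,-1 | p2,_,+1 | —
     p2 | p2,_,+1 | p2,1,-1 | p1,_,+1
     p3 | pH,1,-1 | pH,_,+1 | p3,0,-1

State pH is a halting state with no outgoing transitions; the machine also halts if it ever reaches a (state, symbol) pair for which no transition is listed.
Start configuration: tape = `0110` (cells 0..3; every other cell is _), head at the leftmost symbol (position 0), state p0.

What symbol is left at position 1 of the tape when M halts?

_

state=p0 head=0 tape=[0]110__   (p0,0)→(p2,0,+1)
state=p2 head=1 tape=0[1]10__   (p2,1)→(p2,1,-1)
state=p2 head=0 tape=[0]110__   (p2,0)→(p2,_,+1)
state=p2 head=1 tape=_[1]10__   (p2,1)→(p2,1,-1)
state=p2 head=0 tape=[_]110__   (p2,_)→(p1,_,+1)
state=p1 head=1 tape=_[1]10__   (p1,1)→(p2,_,+1)
state=p2 head=2 tape=__[1]0__   (p2,1)→(p2,1,-1)
state=p2 head=1 tape=_[_]10__   (p2,_)→(p1,_,+1)
state=p1 head=2 tape=__[1]0__   (p1,1)→(p2,_,+1)
state=p2 head=3 tape=___[0]__   (p2,0)→(p2,_,+1)
state=p2 head=4 tape=____[_]_   (p2,_)→(p1,_,+1)
state=p1 head=5 tape=_____[_]
Cell 1 holds _ when M halts.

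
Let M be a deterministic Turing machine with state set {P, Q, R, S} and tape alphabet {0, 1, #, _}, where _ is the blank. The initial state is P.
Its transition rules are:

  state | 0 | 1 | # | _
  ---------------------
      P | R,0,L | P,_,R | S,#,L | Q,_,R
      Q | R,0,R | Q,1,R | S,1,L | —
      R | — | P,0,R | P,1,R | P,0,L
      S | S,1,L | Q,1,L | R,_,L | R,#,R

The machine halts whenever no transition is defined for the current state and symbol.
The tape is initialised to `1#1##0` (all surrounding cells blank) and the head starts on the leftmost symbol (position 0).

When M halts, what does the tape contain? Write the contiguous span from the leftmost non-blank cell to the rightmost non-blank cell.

#0__#00

state=P head=0 tape=_[1]#1##0   (P,1)→(P,_,R)
state=P head=1 tape=__[#]1##0   (P,#)→(S,#,L)
state=S head=0 tape=_[_]#1##0   (S,_)→(R,#,R)
state=R head=1 tape=_#[#]1##0   (R,#)→(P,1,R)
state=P head=2 tape=_#1[1]##0   (P,1)→(P,_,R)
state=P head=3 tape=_#1_[#]#0   (P,#)→(S,#,L)
state=S head=2 tape=_#1[_]##0   (S,_)→(R,#,R)
state=R head=3 tape=_#1#[#]#0   (R,#)→(P,1,R)
state=P head=4 tape=_#1#1[#]0   (P,#)→(S,#,L)
state=S head=3 tape=_#1#[1]#0   (S,1)→(Q,1,L)
state=Q head=2 tape=_#1[#]1#0   (Q,#)→(S,1,L)
state=S head=1 tape=_#[1]11#0   (S,1)→(Q,1,L)
state=Q head=0 tape=_[#]111#0   (Q,#)→(S,1,L)
state=S head=-1 tape=[_]1111#0   (S,_)→(R,#,R)
state=R head=0 tape=#[1]111#0   (R,1)→(P,0,R)
state=P head=1 tape=#0[1]11#0   (P,1)→(P,_,R)
state=P head=2 tape=#0_[1]1#0   (P,1)→(P,_,R)
state=P head=3 tape=#0__[1]#0   (P,1)→(P,_,R)
state=P head=4 tape=#0___[#]0   (P,#)→(S,#,L)
state=S head=3 tape=#0__[_]#0   (S,_)→(R,#,R)
state=R head=4 tape=#0__#[#]0   (R,#)→(P,1,R)
state=P head=5 tape=#0__#1[0]   (P,0)→(R,0,L)
state=R head=4 tape=#0__#[1]0   (R,1)→(P,0,R)
state=P head=5 tape=#0__#0[0]   (P,0)→(R,0,L)
state=R head=4 tape=#0__#[0]0
The non-blank tape span at halt is #0__#00.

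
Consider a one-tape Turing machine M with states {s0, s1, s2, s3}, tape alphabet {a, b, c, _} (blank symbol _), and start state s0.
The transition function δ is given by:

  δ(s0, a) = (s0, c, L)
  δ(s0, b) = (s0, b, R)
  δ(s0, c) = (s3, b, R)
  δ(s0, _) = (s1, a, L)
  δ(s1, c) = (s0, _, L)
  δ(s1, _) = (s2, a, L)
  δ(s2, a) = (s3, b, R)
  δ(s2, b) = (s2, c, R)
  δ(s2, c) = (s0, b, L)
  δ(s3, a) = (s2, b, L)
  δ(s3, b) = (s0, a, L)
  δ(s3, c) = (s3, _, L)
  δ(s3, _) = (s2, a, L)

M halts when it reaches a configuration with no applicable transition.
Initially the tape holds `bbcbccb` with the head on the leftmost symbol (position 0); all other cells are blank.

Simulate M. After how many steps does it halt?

23

s0 | [b]bcbccb   read b → write b, move R, go to s0
s0 | b[b]cbccb   read b → write b, move R, go to s0
s0 | bb[c]bccb   read c → write b, move R, go to s3
s3 | bbb[b]ccb   read b → write a, move L, go to s0
s0 | bb[b]accb   read b → write b, move R, go to s0
s0 | bbb[a]ccb   read a → write c, move L, go to s0
s0 | bb[b]cccb   read b → write b, move R, go to s0
s0 | bbb[c]ccb   read c → write b, move R, go to s3
s3 | bbbb[c]cb   read c → write _, move L, go to s3
s3 | bbb[b]_cb   read b → write a, move L, go to s0
s0 | bb[b]a_cb   read b → write b, move R, go to s0
s0 | bbb[a]_cb   read a → write c, move L, go to s0
s0 | bb[b]c_cb   read b → write b, move R, go to s0
s0 | bbb[c]_cb   read c → write b, move R, go to s3
s3 | bbbb[_]cb   read _ → write a, move L, go to s2
s2 | bbb[b]acb   read b → write c, move R, go to s2
s2 | bbbc[a]cb   read a → write b, move R, go to s3
s3 | bbbcb[c]b   read c → write _, move L, go to s3
s3 | bbbc[b]_b   read b → write a, move L, go to s0
s0 | bbb[c]a_b   read c → write b, move R, go to s3
s3 | bbbb[a]_b   read a → write b, move L, go to s2
s2 | bbb[b]b_b   read b → write c, move R, go to s2
s2 | bbbc[b]_b   read b → write c, move R, go to s2
s2 | bbbcc[_]b
M halts after 23 transitions.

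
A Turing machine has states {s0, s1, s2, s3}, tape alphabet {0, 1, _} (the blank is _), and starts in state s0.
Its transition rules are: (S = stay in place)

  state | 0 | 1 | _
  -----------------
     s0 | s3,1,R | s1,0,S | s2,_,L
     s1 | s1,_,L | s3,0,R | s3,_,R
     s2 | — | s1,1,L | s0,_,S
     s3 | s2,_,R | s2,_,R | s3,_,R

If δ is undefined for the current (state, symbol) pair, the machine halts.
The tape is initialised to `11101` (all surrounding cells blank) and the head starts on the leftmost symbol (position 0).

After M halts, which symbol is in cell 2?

_

s0 | _[1]1101   read 1 → write 0, move S, go to s1
s1 | _[0]1101   read 0 → write _, move L, go to s1
s1 | [_]_1101   read _ → write _, move R, go to s3
s3 | _[_]1101   read _ → write _, move R, go to s3
s3 | __[1]101   read 1 → write _, move R, go to s2
s2 | ___[1]01   read 1 → write 1, move L, go to s1
s1 | __[_]101   read _ → write _, move R, go to s3
s3 | ___[1]01   read 1 → write _, move R, go to s2
s2 | ____[0]1
Cell 2 holds _ when M halts.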